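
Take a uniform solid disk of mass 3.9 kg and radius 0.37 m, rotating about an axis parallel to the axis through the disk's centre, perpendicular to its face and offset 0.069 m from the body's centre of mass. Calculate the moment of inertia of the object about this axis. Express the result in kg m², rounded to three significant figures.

0.286

I_cm = (1/2)MR² = (1/2)(3.9)(0.37)² = 0.26695 kg m²; centre at d = 0.069 m, so the parallel axis theorem gives I = 0.26695 + (3.9)(0.069)² = 0.28552 kg m².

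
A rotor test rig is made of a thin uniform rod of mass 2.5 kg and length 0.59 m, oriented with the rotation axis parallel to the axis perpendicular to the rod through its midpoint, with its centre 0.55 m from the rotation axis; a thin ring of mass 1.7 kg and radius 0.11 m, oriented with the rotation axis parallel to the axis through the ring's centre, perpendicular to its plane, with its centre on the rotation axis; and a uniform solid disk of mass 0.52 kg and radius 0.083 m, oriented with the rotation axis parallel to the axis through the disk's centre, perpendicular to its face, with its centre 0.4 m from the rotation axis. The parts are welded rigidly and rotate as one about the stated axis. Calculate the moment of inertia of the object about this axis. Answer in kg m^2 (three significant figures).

Thin rod: I_cm = (1/12)ML² = (1/12)(2.5)(0.59)² = 0.072521 kg m^2; centre at d = 0.55 m, so I = I_cm + Md² gives I = 0.072521 + (2.5)(0.55)² = 0.82877 kg m^2.
Thin ring: I_cm = MR² = (1.7)(0.11)² = 0.02057 kg m^2; axis through the centre, so I = 0.02057 kg m^2.
Solid disk: I_cm = (1/2)MR² = (1/2)(0.52)(0.083)² = 0.0017911 kg m^2; centre at d = 0.4 m, so I = I_cm + Md² gives I = 0.0017911 + (0.52)(0.4)² = 0.084991 kg m^2.
Total I = 0.82877 + 0.02057 + 0.084991 = 0.93433 kg m^2.

0.934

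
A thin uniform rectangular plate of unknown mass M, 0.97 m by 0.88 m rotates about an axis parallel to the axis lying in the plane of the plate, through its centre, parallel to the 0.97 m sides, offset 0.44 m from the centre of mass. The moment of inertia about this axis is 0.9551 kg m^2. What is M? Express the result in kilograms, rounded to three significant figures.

3.70

I = I_cm + Md² = (1/12)Mb² + Md² = M·[0.0833333·(0.88)² + (0.44)²] = M·0.25813.
So M = 0.9551 / 0.25813 = 3.7 kg.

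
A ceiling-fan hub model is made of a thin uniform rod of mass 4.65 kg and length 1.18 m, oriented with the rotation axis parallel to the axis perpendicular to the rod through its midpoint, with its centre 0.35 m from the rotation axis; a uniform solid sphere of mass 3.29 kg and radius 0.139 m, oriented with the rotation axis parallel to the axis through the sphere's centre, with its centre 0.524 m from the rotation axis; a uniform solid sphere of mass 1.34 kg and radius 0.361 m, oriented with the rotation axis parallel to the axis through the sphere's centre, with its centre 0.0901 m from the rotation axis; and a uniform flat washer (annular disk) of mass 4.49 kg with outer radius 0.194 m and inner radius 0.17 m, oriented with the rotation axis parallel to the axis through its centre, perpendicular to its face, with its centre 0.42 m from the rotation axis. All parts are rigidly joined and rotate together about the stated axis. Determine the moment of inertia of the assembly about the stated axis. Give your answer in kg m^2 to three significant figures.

3.06

Thin rod: I_cm = (1/12)ML² = (1/12)(4.65)(1.18)² = 0.53956 kg m^2; centre at d = 0.35 m, so the parallel axis theorem gives I = 0.53956 + (4.65)(0.35)² = 1.1092 kg m^2.
Solid sphere: I_cm = (2/5)MR² = (2/5)(3.29)(0.139)² = 0.025426 kg m^2; centre at d = 0.524 m, so the parallel axis theorem gives I = 0.025426 + (3.29)(0.524)² = 0.92878 kg m^2.
Solid sphere: I_cm = (2/5)MR² = (2/5)(1.34)(0.361)² = 0.069852 kg m^2; centre at d = 0.0901 m, so the parallel axis theorem gives I = 0.069852 + (1.34)(0.0901)² = 0.08073 kg m^2.
Annular disk: I_cm = (1/2)M(R²+r²) = (1/2)(4.49)[(0.194)² + (0.17)²] = 0.14937 kg m^2; centre at d = 0.42 m, so the parallel axis theorem gives I = 0.14937 + (4.49)(0.42)² = 0.94141 kg m^2.
Total I = 1.1092 + 0.92878 + 0.08073 + 0.94141 = 3.0601 kg m^2.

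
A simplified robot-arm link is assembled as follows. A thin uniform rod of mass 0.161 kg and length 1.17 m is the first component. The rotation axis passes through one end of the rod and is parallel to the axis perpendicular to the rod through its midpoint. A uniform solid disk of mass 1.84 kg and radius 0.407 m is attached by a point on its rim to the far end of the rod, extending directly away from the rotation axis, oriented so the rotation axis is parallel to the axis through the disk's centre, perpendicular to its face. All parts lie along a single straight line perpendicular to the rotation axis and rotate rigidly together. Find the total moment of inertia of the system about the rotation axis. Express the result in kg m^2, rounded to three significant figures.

4.80

Thin rod: I_cm = (1/12)ML² = (1/12)(0.161)(1.17)² = 0.018366 kg m^2; centre at d = 0.585 m, so I = I_cm + Md² gives I = 0.018366 + (0.161)(0.585)² = 0.073464 kg m^2.
Solid disk: I_cm = (1/2)MR² = (1/2)(1.84)(0.407)² = 0.1524 kg m^2; centre at d = 0.585 + 0.585 + 0.407 = 1.577 m, so I = I_cm + Md² gives I = 0.1524 + (1.84)(1.577)² = 4.7283 kg m^2.
Total I = 0.073464 + 4.7283 = 4.8018 kg m^2.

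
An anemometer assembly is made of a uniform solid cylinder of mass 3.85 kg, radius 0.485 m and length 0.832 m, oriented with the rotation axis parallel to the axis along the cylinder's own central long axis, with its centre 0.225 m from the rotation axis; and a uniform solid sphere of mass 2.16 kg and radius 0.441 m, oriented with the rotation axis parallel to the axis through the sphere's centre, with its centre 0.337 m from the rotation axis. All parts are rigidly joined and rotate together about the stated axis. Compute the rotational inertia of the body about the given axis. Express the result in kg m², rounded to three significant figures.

Solid cylinder: I_cm = (1/2)MR² = (1/2)(3.85)(0.485)² = 0.45281 kg m²; centre at d = 0.225 m, so I = I_cm + Md² gives I = 0.45281 + (3.85)(0.225)² = 0.64771 kg m².
Solid sphere: I_cm = (2/5)MR² = (2/5)(2.16)(0.441)² = 0.16803 kg m²; centre at d = 0.337 m, so I = I_cm + Md² gives I = 0.16803 + (2.16)(0.337)² = 0.41334 kg m².
Total I = 0.64771 + 0.41334 = 1.0611 kg m².

1.06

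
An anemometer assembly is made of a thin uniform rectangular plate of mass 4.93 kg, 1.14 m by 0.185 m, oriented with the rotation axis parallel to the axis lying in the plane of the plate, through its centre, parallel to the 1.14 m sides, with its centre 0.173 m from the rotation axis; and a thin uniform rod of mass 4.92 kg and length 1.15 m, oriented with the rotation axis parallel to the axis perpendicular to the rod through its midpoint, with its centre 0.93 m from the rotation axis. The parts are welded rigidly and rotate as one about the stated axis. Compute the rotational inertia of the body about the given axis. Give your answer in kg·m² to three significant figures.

4.96

Rectangular plate: I_cm = (1/12)Mb² = (1/12)(4.93)(0.185)² = 0.014061 kg·m²; centre at d = 0.173 m, so I = I_cm + Md² gives I = 0.014061 + (4.93)(0.173)² = 0.16161 kg·m².
Thin rod: I_cm = (1/12)ML² = (1/12)(4.92)(1.15)² = 0.54222 kg·m²; centre at d = 0.93 m, so I = I_cm + Md² gives I = 0.54222 + (4.92)(0.93)² = 4.7975 kg·m².
Total I = 0.16161 + 4.7975 = 4.9591 kg·m².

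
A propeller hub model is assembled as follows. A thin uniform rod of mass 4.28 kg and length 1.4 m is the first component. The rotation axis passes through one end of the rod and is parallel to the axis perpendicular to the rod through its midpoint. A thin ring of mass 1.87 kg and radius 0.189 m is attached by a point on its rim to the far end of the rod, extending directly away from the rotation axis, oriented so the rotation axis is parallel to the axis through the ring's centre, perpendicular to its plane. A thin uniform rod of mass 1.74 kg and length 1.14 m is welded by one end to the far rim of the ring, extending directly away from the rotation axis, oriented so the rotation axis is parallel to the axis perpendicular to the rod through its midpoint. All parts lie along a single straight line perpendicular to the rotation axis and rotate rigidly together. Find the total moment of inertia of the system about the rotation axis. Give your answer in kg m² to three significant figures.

Thin rod: I_cm = (1/12)ML² = (1/12)(4.28)(1.4)² = 0.69907 kg m²; centre at d = 0.7 m, so the parallel axis theorem gives I = 0.69907 + (4.28)(0.7)² = 2.7963 kg m².
Thin ring: I_cm = MR² = (1.87)(0.189)² = 0.066798 kg m²; centre at d = 0.7 + 0.7 + 0.189 = 1.589 m, so the parallel axis theorem gives I = 0.066798 + (1.87)(1.589)² = 4.7884 kg m².
Thin rod: I_cm = (1/12)ML² = (1/12)(1.74)(1.14)² = 0.18844 kg m²; centre at d = 0.7 + 0.7 + 0.189 + 0.189 + 0.57 = 2.348 m, so the parallel axis theorem gives I = 0.18844 + (1.74)(2.348)² = 9.7812 kg m².
Total I = 2.7963 + 4.7884 + 9.7812 = 17.366 kg m².

17.4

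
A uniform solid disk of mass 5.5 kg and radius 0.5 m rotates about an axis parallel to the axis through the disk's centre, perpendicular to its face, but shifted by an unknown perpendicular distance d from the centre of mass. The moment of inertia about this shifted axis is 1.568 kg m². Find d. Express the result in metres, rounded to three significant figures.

About the centre-of-mass axis, I_cm = (1/2)MR² = (1/2)(5.5)(0.5)² = 0.6875 kg m².
Parallel axis theorem: I = I_cm + Md², so Md² = 1.568 − 0.6875 = 0.8805 kg m².
d = √(0.8805 / 5.5) = 0.40011 m.

0.400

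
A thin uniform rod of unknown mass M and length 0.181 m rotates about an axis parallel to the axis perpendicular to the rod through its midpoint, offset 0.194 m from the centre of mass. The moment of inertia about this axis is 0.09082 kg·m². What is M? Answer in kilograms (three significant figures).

I = I_cm + Md² = (1/12)ML² + Md² = M·[0.0833333·(0.181)² + (0.194)²] = M·0.040366.
So M = 0.09082 / 0.040366 = 2.2499 kg.

2.25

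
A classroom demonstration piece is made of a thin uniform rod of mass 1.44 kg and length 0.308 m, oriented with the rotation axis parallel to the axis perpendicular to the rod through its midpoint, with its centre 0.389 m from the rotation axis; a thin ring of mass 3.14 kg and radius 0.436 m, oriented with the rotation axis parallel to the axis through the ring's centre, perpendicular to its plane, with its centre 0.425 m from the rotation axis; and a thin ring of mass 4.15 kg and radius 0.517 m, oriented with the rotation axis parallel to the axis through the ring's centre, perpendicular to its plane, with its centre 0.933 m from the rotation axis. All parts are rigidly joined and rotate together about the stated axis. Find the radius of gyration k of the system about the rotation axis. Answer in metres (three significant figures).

0.837

Thin rod: I_cm = (1/12)ML² = (1/12)(1.44)(0.308)² = 0.011384 kg·m²; centre at d = 0.389 m, so the parallel axis theorem gives I = 0.011384 + (1.44)(0.389)² = 0.22929 kg·m².
Thin ring: I_cm = MR² = (3.14)(0.436)² = 0.5969 kg·m²; centre at d = 0.425 m, so the parallel axis theorem gives I = 0.5969 + (3.14)(0.425)² = 1.1641 kg·m².
Thin ring: I_cm = MR² = (4.15)(0.517)² = 1.1092 kg·m²; centre at d = 0.933 m, so the parallel axis theorem gives I = 1.1092 + (4.15)(0.933)² = 4.7218 kg·m².
Total I = 6.1151 kg·m²; total mass M = 8.73 kg.
k = √(I/M) = √(6.1151/8.73) = 0.83694 m.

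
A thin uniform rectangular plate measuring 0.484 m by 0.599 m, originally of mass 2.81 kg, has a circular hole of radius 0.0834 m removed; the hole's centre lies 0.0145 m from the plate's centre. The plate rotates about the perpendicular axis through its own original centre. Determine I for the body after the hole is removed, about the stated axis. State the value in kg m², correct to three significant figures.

0.138

Unpierced body about its centre: I₀ = (1/12)M(a²+b²) = (1/12)(2.81)[(0.484)² + (0.599)²] = 0.13887 kg m².
The removed disk has mass m = M·πr²/(ab) = (2.81)·π(0.0834)²/(0.484·0.599) = 0.2118 kg (same uniform areal density).
Its moment of inertia about the rotation axis (parallel-axis theorem): I_hole = (1/2)mr² + md² = (1/2)(0.2118)(0.0834)² + (0.2118)(0.0145)² = 0.00078111 kg m².
Treating the hole as negative mass, I = I₀ − I_hole = 0.13887 − 0.00078111 = 0.13809 kg m².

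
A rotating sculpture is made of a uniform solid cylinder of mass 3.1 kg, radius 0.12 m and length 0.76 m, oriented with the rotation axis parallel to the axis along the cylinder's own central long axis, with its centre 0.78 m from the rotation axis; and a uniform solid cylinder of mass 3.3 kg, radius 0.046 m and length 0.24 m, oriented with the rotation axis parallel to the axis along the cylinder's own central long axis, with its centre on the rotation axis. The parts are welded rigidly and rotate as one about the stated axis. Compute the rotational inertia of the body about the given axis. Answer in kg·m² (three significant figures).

1.91

Solid cylinder: I_cm = (1/2)MR² = (1/2)(3.1)(0.12)² = 0.02232 kg·m²; centre at d = 0.78 m, so I = I_cm + Md² gives I = 0.02232 + (3.1)(0.78)² = 1.9084 kg·m².
Solid cylinder: I_cm = (1/2)MR² = (1/2)(3.3)(0.046)² = 0.0034914 kg·m²; axis through the centre, so I = 0.0034914 kg·m².
Total I = 1.9084 + 0.0034914 = 1.9119 kg·m².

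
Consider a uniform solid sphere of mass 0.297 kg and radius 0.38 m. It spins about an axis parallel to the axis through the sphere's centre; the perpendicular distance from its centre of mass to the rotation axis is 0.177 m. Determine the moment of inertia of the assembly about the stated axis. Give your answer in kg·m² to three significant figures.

0.0265

I_cm = (2/5)MR² = (2/5)(0.297)(0.38)² = 0.017155 kg·m²; centre at d = 0.177 m, so I = I_cm + Md² gives I = 0.017155 + (0.297)(0.177)² = 0.026459 kg·m².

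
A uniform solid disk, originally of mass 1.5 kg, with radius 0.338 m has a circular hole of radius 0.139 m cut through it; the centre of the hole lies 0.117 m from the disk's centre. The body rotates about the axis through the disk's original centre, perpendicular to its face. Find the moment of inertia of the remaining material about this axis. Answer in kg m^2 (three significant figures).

Unpierced body about its centre: I₀ = (1/2)MR² = (1/2)(1.5)(0.338)² = 0.085683 kg m^2.
The removed disk has mass m = M·(r/R)² = (1.5)(0.139/0.338)² = 0.25368 kg (same uniform areal density).
Its moment of inertia about the rotation axis (parallel-axis theorem): I_hole = (1/2)mr² + md² = (1/2)(0.25368)(0.139)² + (0.25368)(0.117)² = 0.0059233 kg m^2.
Treating the hole as negative mass, I = I₀ − I_hole = 0.085683 − 0.0059233 = 0.07976 kg m^2.

0.0798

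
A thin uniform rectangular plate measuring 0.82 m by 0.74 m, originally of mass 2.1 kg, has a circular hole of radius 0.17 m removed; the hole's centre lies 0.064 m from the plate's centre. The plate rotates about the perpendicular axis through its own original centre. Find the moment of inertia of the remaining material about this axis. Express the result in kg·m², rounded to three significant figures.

Unpierced body about its centre: I₀ = (1/12)M(a²+b²) = (1/12)(2.1)[(0.82)² + (0.74)²] = 0.2135 kg·m².
The removed disk has mass m = M·πr²/(ab) = (2.1)·π(0.17)²/(0.82·0.74) = 0.31421 kg (same uniform areal density).
Its moment of inertia about the rotation axis (parallel-axis theorem): I_hole = (1/2)mr² + md² = (1/2)(0.31421)(0.17)² + (0.31421)(0.064)² = 0.0058274 kg·m².
Treating the hole as negative mass, I = I₀ − I_hole = 0.2135 − 0.0058274 = 0.20767 kg·m².

0.208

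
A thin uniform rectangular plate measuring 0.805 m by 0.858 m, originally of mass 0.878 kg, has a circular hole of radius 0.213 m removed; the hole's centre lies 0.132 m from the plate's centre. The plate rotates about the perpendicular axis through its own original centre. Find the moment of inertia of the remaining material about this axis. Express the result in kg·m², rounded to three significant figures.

Unpierced body about its centre: I₀ = (1/12)M(a²+b²) = (1/12)(0.878)[(0.805)² + (0.858)²] = 0.10128 kg·m².
The removed disk has mass m = M·πr²/(ab) = (0.878)·π(0.213)²/(0.805·0.858) = 0.18118 kg (same uniform areal density).
Its moment of inertia about the rotation axis (parallel-axis theorem): I_hole = (1/2)mr² + md² = (1/2)(0.18118)(0.213)² + (0.18118)(0.132)² = 0.007267 kg·m².
Treating the hole as negative mass, I = I₀ − I_hole = 0.10128 − 0.007267 = 0.094009 kg·m².

0.0940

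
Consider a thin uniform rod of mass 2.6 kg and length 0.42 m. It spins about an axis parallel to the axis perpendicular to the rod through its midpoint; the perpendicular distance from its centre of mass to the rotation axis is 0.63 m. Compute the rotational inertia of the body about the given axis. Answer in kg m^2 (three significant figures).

1.07

I_cm = (1/12)ML² = (1/12)(2.6)(0.42)² = 0.03822 kg m^2; centre at d = 0.63 m, so I = I_cm + Md² gives I = 0.03822 + (2.6)(0.63)² = 1.0702 kg m^2.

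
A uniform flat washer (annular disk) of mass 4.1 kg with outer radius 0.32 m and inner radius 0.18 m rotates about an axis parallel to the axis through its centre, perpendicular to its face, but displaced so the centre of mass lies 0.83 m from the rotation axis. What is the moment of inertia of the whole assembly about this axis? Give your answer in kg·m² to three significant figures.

I_cm = (1/2)M(R²+r²) = (1/2)(4.1)[(0.32)² + (0.18)²] = 0.27634 kg·m²; centre at d = 0.83 m, so the parallel axis theorem gives I = 0.27634 + (4.1)(0.83)² = 3.1008 kg·m².

3.10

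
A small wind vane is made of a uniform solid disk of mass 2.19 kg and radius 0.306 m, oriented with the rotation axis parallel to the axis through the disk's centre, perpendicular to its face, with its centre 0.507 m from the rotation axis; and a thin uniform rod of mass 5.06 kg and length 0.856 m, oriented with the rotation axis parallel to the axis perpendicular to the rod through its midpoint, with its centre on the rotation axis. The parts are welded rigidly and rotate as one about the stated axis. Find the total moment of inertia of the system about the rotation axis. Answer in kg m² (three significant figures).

0.974

Solid disk: I_cm = (1/2)MR² = (1/2)(2.19)(0.306)² = 0.10253 kg m²; centre at d = 0.507 m, so I = I_cm + Md² gives I = 0.10253 + (2.19)(0.507)² = 0.66547 kg m².
Thin rod: I_cm = (1/12)ML² = (1/12)(5.06)(0.856)² = 0.30897 kg m²; axis through the centre, so I = 0.30897 kg m².
Total I = 0.66547 + 0.30897 = 0.97444 kg m².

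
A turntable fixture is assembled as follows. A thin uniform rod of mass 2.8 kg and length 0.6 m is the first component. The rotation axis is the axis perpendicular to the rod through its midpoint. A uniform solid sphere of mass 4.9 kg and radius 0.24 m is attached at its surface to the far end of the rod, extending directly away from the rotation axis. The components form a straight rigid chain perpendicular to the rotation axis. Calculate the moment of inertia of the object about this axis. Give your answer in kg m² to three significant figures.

Thin rod: I_cm = (1/12)ML² = (1/12)(2.8)(0.6)² = 0.084 kg m²; axis through the centre, so I = 0.084 kg m².
Solid sphere: I_cm = (2/5)MR² = (2/5)(4.9)(0.24)² = 0.1129 kg m²; centre at d = 0.3 + 0.24 = 0.54 m, so the parallel axis theorem gives I = 0.1129 + (4.9)(0.54)² = 1.5417 kg m².
Total I = 0.084 + 1.5417 = 1.6257 kg m².

1.63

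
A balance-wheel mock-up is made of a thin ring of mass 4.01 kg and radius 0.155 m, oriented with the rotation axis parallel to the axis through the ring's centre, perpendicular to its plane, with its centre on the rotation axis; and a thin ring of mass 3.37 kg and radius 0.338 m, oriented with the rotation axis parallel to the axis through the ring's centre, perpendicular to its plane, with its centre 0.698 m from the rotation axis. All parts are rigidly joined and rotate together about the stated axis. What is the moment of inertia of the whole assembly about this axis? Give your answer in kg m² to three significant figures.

2.12

Thin ring: I_cm = MR² = (4.01)(0.155)² = 0.09634 kg m²; axis through the centre, so I = 0.09634 kg m².
Thin ring: I_cm = MR² = (3.37)(0.338)² = 0.385 kg m²; centre at d = 0.698 m, so the parallel axis theorem gives I = 0.385 + (3.37)(0.698)² = 2.0269 kg m².
Total I = 0.09634 + 2.0269 = 2.1232 kg m².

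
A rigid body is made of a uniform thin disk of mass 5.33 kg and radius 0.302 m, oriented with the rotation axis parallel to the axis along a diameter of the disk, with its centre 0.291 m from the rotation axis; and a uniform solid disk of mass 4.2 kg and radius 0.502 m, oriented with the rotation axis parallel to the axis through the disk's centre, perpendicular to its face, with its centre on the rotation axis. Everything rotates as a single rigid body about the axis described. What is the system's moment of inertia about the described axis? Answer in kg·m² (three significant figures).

1.10

Thin disk: I_cm = (1/4)MR² = (1/4)(5.33)(0.302)² = 0.12153 kg·m²; centre at d = 0.291 m, so I = I_cm + Md² gives I = 0.12153 + (5.33)(0.291)² = 0.57288 kg·m².
Solid disk: I_cm = (1/2)MR² = (1/2)(4.2)(0.502)² = 0.52921 kg·m²; axis through the centre, so I = 0.52921 kg·m².
Total I = 0.57288 + 0.52921 = 1.1021 kg·m².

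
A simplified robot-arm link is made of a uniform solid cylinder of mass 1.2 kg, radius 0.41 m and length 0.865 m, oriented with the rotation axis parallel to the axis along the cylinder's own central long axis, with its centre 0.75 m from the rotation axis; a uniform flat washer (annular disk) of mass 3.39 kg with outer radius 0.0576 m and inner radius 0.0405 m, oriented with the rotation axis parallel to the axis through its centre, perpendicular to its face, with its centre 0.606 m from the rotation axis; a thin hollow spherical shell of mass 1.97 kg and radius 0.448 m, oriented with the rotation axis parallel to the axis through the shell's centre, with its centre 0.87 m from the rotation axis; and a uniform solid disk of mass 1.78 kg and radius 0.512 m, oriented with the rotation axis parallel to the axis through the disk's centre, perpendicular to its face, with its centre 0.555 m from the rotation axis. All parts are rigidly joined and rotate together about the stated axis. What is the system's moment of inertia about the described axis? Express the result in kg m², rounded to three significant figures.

4.57

Solid cylinder: I_cm = (1/2)MR² = (1/2)(1.2)(0.41)² = 0.10086 kg m²; centre at d = 0.75 m, so I = I_cm + Md² gives I = 0.10086 + (1.2)(0.75)² = 0.77586 kg m².
Annular disk: I_cm = (1/2)M(R²+r²) = (1/2)(3.39)[(0.0576)² + (0.0405)²] = 0.0084038 kg m²; centre at d = 0.606 m, so I = I_cm + Md² gives I = 0.0084038 + (3.39)(0.606)² = 1.2533 kg m².
Spherical shell: I_cm = (2/3)MR² = (2/3)(1.97)(0.448)² = 0.26359 kg m²; centre at d = 0.87 m, so I = I_cm + Md² gives I = 0.26359 + (1.97)(0.87)² = 1.7547 kg m².
Solid disk: I_cm = (1/2)MR² = (1/2)(1.78)(0.512)² = 0.23331 kg m²; centre at d = 0.555 m, so I = I_cm + Md² gives I = 0.23331 + (1.78)(0.555)² = 0.78159 kg m².
Total I = 0.77586 + 1.2533 + 1.7547 + 0.78159 = 4.5655 kg m².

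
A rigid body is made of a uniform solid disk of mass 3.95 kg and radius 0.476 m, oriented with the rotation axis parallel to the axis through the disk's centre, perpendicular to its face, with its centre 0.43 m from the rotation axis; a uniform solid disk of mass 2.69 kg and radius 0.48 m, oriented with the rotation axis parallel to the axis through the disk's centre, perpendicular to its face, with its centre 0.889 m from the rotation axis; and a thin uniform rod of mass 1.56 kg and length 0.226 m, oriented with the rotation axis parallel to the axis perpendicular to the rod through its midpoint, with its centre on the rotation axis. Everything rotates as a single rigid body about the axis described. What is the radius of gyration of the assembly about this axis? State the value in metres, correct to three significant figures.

0.664

Solid disk: I_cm = (1/2)MR² = (1/2)(3.95)(0.476)² = 0.44749 kg m^2; centre at d = 0.43 m, so the parallel axis theorem gives I = 0.44749 + (3.95)(0.43)² = 1.1778 kg m^2.
Solid disk: I_cm = (1/2)MR² = (1/2)(2.69)(0.48)² = 0.30989 kg m^2; centre at d = 0.889 m, so the parallel axis theorem gives I = 0.30989 + (2.69)(0.889)² = 2.4359 kg m^2.
Thin rod: I_cm = (1/12)ML² = (1/12)(1.56)(0.226)² = 0.0066399 kg m^2; axis through the centre, so I = 0.0066399 kg m^2.
Total I = 3.6203 kg m^2; total mass M = 8.2 kg.
k = √(I/M) = √(3.6203/8.2) = 0.66446 m.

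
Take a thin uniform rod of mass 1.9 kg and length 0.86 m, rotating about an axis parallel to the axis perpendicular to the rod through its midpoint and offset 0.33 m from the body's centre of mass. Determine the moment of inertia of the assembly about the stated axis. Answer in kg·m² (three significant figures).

0.324

I_cm = (1/12)ML² = (1/12)(1.9)(0.86)² = 0.1171 kg·m²; centre at d = 0.33 m, so I = I_cm + Md² gives I = 0.1171 + (1.9)(0.33)² = 0.32401 kg·m².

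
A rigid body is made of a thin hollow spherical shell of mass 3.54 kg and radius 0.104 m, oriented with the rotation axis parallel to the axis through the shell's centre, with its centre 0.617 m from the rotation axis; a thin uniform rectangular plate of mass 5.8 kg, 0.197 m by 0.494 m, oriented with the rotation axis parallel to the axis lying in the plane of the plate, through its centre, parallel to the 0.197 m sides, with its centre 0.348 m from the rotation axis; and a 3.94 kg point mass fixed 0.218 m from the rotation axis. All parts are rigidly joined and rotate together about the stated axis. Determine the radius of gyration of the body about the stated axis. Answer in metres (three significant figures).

0.423

Spherical shell: I_cm = (2/3)MR² = (2/3)(3.54)(0.104)² = 0.025526 kg·m²; centre at d = 0.617 m, so the parallel axis theorem gives I = 0.025526 + (3.54)(0.617)² = 1.3732 kg·m².
Rectangular plate: I_cm = (1/12)Mb² = (1/12)(5.8)(0.494)² = 0.11795 kg·m²; centre at d = 0.348 m, so the parallel axis theorem gives I = 0.11795 + (5.8)(0.348)² = 0.82035 kg·m².
Point mass: I_cm = 0; centre at d = 0.218 m, so the parallel axis theorem gives I = 0 + (3.94)(0.218)² = 0.18724 kg·m².
Total I = 2.3808 kg·m²; total mass M = 13.28 kg.
k = √(I/M) = √(2.3808/13.28) = 0.42341 m.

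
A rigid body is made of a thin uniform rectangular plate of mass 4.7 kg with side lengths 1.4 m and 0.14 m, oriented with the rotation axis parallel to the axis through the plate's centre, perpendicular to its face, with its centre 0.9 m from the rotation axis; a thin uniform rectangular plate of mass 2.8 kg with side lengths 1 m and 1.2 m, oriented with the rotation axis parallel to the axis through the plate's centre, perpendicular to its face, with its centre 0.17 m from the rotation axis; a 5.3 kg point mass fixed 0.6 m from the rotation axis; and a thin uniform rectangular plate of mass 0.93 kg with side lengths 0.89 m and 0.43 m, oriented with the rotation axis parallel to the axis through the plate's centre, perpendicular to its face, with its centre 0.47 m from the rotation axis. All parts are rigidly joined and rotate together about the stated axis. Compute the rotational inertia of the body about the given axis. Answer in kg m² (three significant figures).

7.42

Rectangular plate: I_cm = (1/12)M(a²+b²) = (1/12)(4.7)[(1.4)² + (0.14)²] = 0.77534 kg m²; centre at d = 0.9 m, so I = I_cm + Md² gives I = 0.77534 + (4.7)(0.9)² = 4.5823 kg m².
Rectangular plate: I_cm = (1/12)M(a²+b²) = (1/12)(2.8)[(1)² + (1.2)²] = 0.56933 kg m²; centre at d = 0.17 m, so I = I_cm + Md² gives I = 0.56933 + (2.8)(0.17)² = 0.65025 kg m².
Point mass: I_cm = 0; centre at d = 0.6 m, so I = I_cm + Md² gives I = 0 + (5.3)(0.6)² = 1.908 kg m².
Rectangular plate: I_cm = (1/12)M(a²+b²) = (1/12)(0.93)[(0.89)² + (0.43)²] = 0.075717 kg m²; centre at d = 0.47 m, so I = I_cm + Md² gives I = 0.075717 + (0.93)(0.47)² = 0.28115 kg m².
Total I = 4.5823 + 0.65025 + 1.908 + 0.28115 = 7.4218 kg m².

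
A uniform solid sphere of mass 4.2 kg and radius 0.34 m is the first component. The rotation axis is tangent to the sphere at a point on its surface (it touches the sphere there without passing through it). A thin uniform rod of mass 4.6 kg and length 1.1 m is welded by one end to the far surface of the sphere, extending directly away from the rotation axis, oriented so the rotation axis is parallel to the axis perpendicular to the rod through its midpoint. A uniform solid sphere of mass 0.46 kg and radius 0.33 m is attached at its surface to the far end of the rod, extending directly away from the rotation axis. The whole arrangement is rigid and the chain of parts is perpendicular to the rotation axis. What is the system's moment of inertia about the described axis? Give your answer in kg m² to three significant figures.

Solid sphere: I_cm = (2/5)MR² = (2/5)(4.2)(0.34)² = 0.19421 kg m²; centre at d = 0.34 m, so I = I_cm + Md² gives I = 0.19421 + (4.2)(0.34)² = 0.67973 kg m².
Thin rod: I_cm = (1/12)ML² = (1/12)(4.6)(1.1)² = 0.46383 kg m²; centre at d = 0.34 + 0.34 + 0.55 = 1.23 m, so I = I_cm + Md² gives I = 0.46383 + (4.6)(1.23)² = 7.4232 kg m².
Solid sphere: I_cm = (2/5)MR² = (2/5)(0.46)(0.33)² = 0.020038 kg m²; centre at d = 0.34 + 0.34 + 0.55 + 0.55 + 0.33 = 2.11 m, so I = I_cm + Md² gives I = 0.020038 + (0.46)(2.11)² = 2.068 kg m².
Total I = 0.67973 + 7.4232 + 2.068 = 10.171 kg m².

10.2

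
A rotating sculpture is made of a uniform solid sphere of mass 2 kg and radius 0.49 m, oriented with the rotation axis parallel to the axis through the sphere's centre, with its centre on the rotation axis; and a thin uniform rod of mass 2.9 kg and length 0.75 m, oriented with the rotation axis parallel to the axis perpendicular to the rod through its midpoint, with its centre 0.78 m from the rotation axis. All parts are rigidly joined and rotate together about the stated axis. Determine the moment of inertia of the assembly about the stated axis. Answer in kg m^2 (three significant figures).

2.09

Solid sphere: I_cm = (2/5)MR² = (2/5)(2)(0.49)² = 0.19208 kg m^2; axis through the centre, so I = 0.19208 kg m^2.
Thin rod: I_cm = (1/12)ML² = (1/12)(2.9)(0.75)² = 0.13594 kg m^2; centre at d = 0.78 m, so the parallel axis theorem gives I = 0.13594 + (2.9)(0.78)² = 1.9003 kg m^2.
Total I = 0.19208 + 1.9003 = 2.0924 kg m^2.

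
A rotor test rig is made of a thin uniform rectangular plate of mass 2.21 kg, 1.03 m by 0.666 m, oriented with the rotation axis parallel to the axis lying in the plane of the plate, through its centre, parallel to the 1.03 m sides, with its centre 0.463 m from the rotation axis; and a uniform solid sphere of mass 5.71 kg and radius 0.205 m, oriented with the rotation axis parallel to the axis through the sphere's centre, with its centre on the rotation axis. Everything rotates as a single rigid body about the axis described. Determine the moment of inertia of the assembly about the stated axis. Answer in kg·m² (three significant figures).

Rectangular plate: I_cm = (1/12)Mb² = (1/12)(2.21)(0.666)² = 0.081688 kg·m²; centre at d = 0.463 m, so the parallel axis theorem gives I = 0.081688 + (2.21)(0.463)² = 0.55544 kg·m².
Solid sphere: I_cm = (2/5)MR² = (2/5)(5.71)(0.205)² = 0.095985 kg·m²; axis through the centre, so I = 0.095985 kg·m².
Total I = 0.55544 + 0.095985 = 0.65143 kg·m².

0.651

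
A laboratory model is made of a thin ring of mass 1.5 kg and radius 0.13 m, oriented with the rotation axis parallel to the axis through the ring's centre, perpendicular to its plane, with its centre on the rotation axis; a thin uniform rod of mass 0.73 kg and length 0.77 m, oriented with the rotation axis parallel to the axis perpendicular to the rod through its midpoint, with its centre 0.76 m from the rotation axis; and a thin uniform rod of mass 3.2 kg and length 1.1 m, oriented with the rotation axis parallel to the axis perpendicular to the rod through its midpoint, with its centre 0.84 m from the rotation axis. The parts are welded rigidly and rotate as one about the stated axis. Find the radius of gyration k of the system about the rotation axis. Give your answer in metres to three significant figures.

0.751

Thin ring: I_cm = MR² = (1.5)(0.13)² = 0.02535 kg m^2; axis through the centre, so I = 0.02535 kg m^2.
Thin rod: I_cm = (1/12)ML² = (1/12)(0.73)(0.77)² = 0.036068 kg m^2; centre at d = 0.76 m, so I = I_cm + Md² gives I = 0.036068 + (0.73)(0.76)² = 0.45772 kg m^2.
Thin rod: I_cm = (1/12)ML² = (1/12)(3.2)(1.1)² = 0.32267 kg m^2; centre at d = 0.84 m, so I = I_cm + Md² gives I = 0.32267 + (3.2)(0.84)² = 2.5806 kg m^2.
Total I = 3.0637 kg m^2; total mass M = 5.43 kg.
k = √(I/M) = √(3.0637/5.43) = 0.75114 m.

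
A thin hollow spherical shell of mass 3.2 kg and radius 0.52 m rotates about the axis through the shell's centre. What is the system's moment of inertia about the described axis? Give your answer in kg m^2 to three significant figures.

I_cm = (2/3)MR² = (2/3)(3.2)(0.52)² = 0.57685 kg m^2; axis through the centre, so I = 0.57685 kg m^2.

0.577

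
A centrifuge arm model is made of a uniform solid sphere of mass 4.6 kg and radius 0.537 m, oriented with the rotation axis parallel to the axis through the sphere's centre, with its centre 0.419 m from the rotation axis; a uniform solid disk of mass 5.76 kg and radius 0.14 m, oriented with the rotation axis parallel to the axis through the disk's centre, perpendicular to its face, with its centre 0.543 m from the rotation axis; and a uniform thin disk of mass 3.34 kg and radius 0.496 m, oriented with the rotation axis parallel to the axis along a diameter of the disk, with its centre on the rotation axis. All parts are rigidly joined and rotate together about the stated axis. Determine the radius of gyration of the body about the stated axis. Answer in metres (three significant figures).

Solid sphere: I_cm = (2/5)MR² = (2/5)(4.6)(0.537)² = 0.5306 kg·m²; centre at d = 0.419 m, so the parallel axis theorem gives I = 0.5306 + (4.6)(0.419)² = 1.3382 kg·m².
Solid disk: I_cm = (1/2)MR² = (1/2)(5.76)(0.14)² = 0.056448 kg·m²; centre at d = 0.543 m, so the parallel axis theorem gives I = 0.056448 + (5.76)(0.543)² = 1.7548 kg·m².
Thin disk: I_cm = (1/4)MR² = (1/4)(3.34)(0.496)² = 0.20542 kg·m²; axis through the centre, so I = 0.20542 kg·m².
Total I = 3.2984 kg·m²; total mass M = 13.7 kg.
k = √(I/M) = √(3.2984/13.7) = 0.49067 m.

0.491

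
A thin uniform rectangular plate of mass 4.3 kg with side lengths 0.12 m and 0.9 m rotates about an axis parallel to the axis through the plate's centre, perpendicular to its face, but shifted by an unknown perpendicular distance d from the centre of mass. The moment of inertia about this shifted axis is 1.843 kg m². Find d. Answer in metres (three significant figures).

About the centre-of-mass axis, I_cm = (1/12)M(a²+b²) = (1/12)(4.3)[(0.12)² + (0.9)²] = 0.29541 kg m².
Parallel axis theorem: I = I_cm + Md², so Md² = 1.843 − 0.29541 = 1.5476 kg m².
d = √(1.5476 / 4.3) = 0.59992 m.

0.600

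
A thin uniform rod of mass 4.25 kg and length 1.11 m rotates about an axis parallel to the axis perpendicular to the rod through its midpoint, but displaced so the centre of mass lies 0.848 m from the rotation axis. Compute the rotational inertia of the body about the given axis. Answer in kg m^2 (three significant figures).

3.49

I_cm = (1/12)ML² = (1/12)(4.25)(1.11)² = 0.43637 kg m^2; centre at d = 0.848 m, so I = I_cm + Md² gives I = 0.43637 + (4.25)(0.848)² = 3.4926 kg m^2.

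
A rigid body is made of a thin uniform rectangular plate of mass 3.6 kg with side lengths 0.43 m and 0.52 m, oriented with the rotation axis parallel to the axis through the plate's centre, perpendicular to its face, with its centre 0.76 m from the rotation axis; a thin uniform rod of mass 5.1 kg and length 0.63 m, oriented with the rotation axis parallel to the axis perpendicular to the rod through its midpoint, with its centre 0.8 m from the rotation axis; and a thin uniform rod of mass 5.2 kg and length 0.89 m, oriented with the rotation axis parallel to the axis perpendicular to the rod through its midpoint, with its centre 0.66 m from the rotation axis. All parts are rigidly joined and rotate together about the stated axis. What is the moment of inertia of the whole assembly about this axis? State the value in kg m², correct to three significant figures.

8.26

Rectangular plate: I_cm = (1/12)M(a²+b²) = (1/12)(3.6)[(0.43)² + (0.52)²] = 0.13659 kg m²; centre at d = 0.76 m, so the parallel axis theorem gives I = 0.13659 + (3.6)(0.76)² = 2.2159 kg m².
Thin rod: I_cm = (1/12)ML² = (1/12)(5.1)(0.63)² = 0.16868 kg m²; centre at d = 0.8 m, so the parallel axis theorem gives I = 0.16868 + (5.1)(0.8)² = 3.4327 kg m².
Thin rod: I_cm = (1/12)ML² = (1/12)(5.2)(0.89)² = 0.34324 kg m²; centre at d = 0.66 m, so the parallel axis theorem gives I = 0.34324 + (5.2)(0.66)² = 2.6084 kg m².
Total I = 2.2159 + 3.4327 + 2.6084 = 8.257 kg m².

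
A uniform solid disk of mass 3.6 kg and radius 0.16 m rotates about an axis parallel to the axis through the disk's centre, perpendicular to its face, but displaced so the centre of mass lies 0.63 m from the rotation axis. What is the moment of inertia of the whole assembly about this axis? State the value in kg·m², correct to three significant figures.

1.47

I_cm = (1/2)MR² = (1/2)(3.6)(0.16)² = 0.04608 kg·m²; centre at d = 0.63 m, so I = I_cm + Md² gives I = 0.04608 + (3.6)(0.63)² = 1.4749 kg·m².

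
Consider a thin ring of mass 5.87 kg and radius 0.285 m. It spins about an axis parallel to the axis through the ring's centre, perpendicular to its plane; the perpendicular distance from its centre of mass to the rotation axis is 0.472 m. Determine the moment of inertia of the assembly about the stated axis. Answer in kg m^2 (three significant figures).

I_cm = MR² = (5.87)(0.285)² = 0.47679 kg m^2; centre at d = 0.472 m, so I = I_cm + Md² gives I = 0.47679 + (5.87)(0.472)² = 1.7845 kg m^2.

1.78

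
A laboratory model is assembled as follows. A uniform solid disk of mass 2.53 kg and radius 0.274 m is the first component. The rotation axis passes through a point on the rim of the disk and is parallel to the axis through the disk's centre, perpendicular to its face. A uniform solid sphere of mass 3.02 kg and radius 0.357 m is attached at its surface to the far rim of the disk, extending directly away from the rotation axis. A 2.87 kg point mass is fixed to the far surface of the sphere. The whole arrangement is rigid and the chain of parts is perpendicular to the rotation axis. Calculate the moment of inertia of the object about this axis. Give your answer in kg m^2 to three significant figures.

Solid disk: I_cm = (1/2)MR² = (1/2)(2.53)(0.274)² = 0.094971 kg m^2; centre at d = 0.274 m, so the parallel axis theorem gives I = 0.094971 + (2.53)(0.274)² = 0.28491 kg m^2.
Solid sphere: I_cm = (2/5)MR² = (2/5)(3.02)(0.357)² = 0.15396 kg m^2; centre at d = 0.274 + 0.274 + 0.357 = 0.905 m, so the parallel axis theorem gives I = 0.15396 + (3.02)(0.905)² = 2.6274 kg m^2.
Point mass: I_cm = 0; centre at d = 0.274 + 0.274 + 0.357 + 0.357 = 1.262 m, so the parallel axis theorem gives I = 0 + (2.87)(1.262)² = 4.5709 kg m^2.
Total I = 0.28491 + 2.6274 + 4.5709 = 7.4832 kg m^2.

7.48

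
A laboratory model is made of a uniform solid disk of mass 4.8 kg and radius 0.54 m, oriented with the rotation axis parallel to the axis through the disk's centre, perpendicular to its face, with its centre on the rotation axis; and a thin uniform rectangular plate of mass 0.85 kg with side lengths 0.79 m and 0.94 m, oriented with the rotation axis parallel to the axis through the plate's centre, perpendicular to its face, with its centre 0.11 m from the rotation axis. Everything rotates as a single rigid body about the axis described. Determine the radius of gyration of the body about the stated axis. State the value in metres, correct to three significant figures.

Solid disk: I_cm = (1/2)MR² = (1/2)(4.8)(0.54)² = 0.69984 kg m²; axis through the centre, so I = 0.69984 kg m².
Rectangular plate: I_cm = (1/12)M(a²+b²) = (1/12)(0.85)[(0.79)² + (0.94)²] = 0.1068 kg m²; centre at d = 0.11 m, so the parallel axis theorem gives I = 0.1068 + (0.85)(0.11)² = 0.11708 kg m².
Total I = 0.81692 kg m²; total mass M = 5.65 kg.
k = √(I/M) = √(0.81692/5.65) = 0.38025 m.

0.380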